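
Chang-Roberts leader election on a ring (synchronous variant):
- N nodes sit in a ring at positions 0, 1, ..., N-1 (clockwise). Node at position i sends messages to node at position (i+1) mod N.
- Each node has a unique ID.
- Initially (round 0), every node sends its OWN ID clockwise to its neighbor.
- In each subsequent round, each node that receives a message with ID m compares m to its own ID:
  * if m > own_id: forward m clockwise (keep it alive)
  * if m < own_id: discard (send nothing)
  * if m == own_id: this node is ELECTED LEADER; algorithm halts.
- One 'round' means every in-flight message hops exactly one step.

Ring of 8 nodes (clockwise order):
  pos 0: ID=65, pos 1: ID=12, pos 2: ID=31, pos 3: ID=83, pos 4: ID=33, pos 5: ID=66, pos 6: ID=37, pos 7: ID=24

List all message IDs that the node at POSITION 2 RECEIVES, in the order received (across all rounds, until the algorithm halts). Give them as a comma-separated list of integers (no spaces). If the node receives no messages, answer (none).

Answer: 12,65,66,83

Derivation:
Round 1: pos1(id12) recv 65: fwd; pos2(id31) recv 12: drop; pos3(id83) recv 31: drop; pos4(id33) recv 83: fwd; pos5(id66) recv 33: drop; pos6(id37) recv 66: fwd; pos7(id24) recv 37: fwd; pos0(id65) recv 24: drop
Round 2: pos2(id31) recv 65: fwd; pos5(id66) recv 83: fwd; pos7(id24) recv 66: fwd; pos0(id65) recv 37: drop
Round 3: pos3(id83) recv 65: drop; pos6(id37) recv 83: fwd; pos0(id65) recv 66: fwd
Round 4: pos7(id24) recv 83: fwd; pos1(id12) recv 66: fwd
Round 5: pos0(id65) recv 83: fwd; pos2(id31) recv 66: fwd
Round 6: pos1(id12) recv 83: fwd; pos3(id83) recv 66: drop
Round 7: pos2(id31) recv 83: fwd
Round 8: pos3(id83) recv 83: ELECTED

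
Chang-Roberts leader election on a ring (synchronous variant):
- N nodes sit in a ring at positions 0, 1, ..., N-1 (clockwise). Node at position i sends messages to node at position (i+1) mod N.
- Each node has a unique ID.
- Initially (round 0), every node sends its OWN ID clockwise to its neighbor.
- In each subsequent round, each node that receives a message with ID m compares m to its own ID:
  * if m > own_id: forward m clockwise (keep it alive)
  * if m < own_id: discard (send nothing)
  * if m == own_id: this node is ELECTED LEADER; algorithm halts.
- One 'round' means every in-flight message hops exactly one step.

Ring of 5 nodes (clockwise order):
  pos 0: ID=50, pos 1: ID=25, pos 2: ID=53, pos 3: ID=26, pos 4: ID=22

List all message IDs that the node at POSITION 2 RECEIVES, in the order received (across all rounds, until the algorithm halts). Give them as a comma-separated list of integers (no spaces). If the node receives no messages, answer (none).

Answer: 25,50,53

Derivation:
Round 1: pos1(id25) recv 50: fwd; pos2(id53) recv 25: drop; pos3(id26) recv 53: fwd; pos4(id22) recv 26: fwd; pos0(id50) recv 22: drop
Round 2: pos2(id53) recv 50: drop; pos4(id22) recv 53: fwd; pos0(id50) recv 26: drop
Round 3: pos0(id50) recv 53: fwd
Round 4: pos1(id25) recv 53: fwd
Round 5: pos2(id53) recv 53: ELECTED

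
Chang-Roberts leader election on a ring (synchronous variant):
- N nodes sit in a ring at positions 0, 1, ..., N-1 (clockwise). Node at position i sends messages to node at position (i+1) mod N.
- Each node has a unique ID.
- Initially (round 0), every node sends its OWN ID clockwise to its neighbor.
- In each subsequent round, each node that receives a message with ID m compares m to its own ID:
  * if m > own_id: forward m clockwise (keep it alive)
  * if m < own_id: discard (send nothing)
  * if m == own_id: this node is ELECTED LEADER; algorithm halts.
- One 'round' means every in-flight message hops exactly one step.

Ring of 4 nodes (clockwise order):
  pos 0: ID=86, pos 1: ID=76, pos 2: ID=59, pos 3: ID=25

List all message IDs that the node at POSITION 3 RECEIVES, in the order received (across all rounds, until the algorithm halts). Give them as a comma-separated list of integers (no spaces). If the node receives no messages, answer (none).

Answer: 59,76,86

Derivation:
Round 1: pos1(id76) recv 86: fwd; pos2(id59) recv 76: fwd; pos3(id25) recv 59: fwd; pos0(id86) recv 25: drop
Round 2: pos2(id59) recv 86: fwd; pos3(id25) recv 76: fwd; pos0(id86) recv 59: drop
Round 3: pos3(id25) recv 86: fwd; pos0(id86) recv 76: drop
Round 4: pos0(id86) recv 86: ELECTED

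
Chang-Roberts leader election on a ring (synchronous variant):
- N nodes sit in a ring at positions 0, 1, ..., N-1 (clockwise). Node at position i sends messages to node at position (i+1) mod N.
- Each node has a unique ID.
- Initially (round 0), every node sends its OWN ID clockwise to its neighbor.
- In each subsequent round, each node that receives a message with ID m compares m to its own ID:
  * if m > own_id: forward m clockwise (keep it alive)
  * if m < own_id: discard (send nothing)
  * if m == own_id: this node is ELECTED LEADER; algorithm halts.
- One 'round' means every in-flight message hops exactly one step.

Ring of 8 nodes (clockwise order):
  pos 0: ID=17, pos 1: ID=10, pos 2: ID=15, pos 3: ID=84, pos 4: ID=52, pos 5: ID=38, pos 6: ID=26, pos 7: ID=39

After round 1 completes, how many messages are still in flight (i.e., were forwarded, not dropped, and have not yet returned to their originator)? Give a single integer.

Round 1: pos1(id10) recv 17: fwd; pos2(id15) recv 10: drop; pos3(id84) recv 15: drop; pos4(id52) recv 84: fwd; pos5(id38) recv 52: fwd; pos6(id26) recv 38: fwd; pos7(id39) recv 26: drop; pos0(id17) recv 39: fwd
After round 1: 5 messages still in flight

Answer: 5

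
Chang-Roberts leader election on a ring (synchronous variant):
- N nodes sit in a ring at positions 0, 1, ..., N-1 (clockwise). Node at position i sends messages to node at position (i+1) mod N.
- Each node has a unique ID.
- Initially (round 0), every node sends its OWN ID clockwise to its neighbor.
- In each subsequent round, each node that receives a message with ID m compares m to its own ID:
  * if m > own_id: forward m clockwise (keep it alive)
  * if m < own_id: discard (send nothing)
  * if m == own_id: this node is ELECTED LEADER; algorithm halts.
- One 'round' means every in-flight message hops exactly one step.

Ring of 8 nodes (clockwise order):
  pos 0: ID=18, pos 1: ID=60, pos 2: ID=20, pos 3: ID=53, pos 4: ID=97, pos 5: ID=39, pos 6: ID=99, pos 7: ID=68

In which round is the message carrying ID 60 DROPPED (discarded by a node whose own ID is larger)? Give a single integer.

Round 1: pos1(id60) recv 18: drop; pos2(id20) recv 60: fwd; pos3(id53) recv 20: drop; pos4(id97) recv 53: drop; pos5(id39) recv 97: fwd; pos6(id99) recv 39: drop; pos7(id68) recv 99: fwd; pos0(id18) recv 68: fwd
Round 2: pos3(id53) recv 60: fwd; pos6(id99) recv 97: drop; pos0(id18) recv 99: fwd; pos1(id60) recv 68: fwd
Round 3: pos4(id97) recv 60: drop; pos1(id60) recv 99: fwd; pos2(id20) recv 68: fwd
Round 4: pos2(id20) recv 99: fwd; pos3(id53) recv 68: fwd
Round 5: pos3(id53) recv 99: fwd; pos4(id97) recv 68: drop
Round 6: pos4(id97) recv 99: fwd
Round 7: pos5(id39) recv 99: fwd
Round 8: pos6(id99) recv 99: ELECTED
Message ID 60 originates at pos 1; dropped at pos 4 in round 3

Answer: 3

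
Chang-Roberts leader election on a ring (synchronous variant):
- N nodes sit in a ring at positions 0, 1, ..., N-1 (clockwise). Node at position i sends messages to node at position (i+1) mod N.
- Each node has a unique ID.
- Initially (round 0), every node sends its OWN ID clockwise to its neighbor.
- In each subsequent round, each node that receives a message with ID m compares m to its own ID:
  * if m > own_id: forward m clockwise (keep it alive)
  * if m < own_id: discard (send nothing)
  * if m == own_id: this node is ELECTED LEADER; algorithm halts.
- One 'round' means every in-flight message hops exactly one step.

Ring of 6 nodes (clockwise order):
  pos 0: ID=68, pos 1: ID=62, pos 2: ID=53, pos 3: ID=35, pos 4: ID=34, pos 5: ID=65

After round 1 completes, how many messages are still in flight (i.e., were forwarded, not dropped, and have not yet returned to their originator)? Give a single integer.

Answer: 4

Derivation:
Round 1: pos1(id62) recv 68: fwd; pos2(id53) recv 62: fwd; pos3(id35) recv 53: fwd; pos4(id34) recv 35: fwd; pos5(id65) recv 34: drop; pos0(id68) recv 65: drop
After round 1: 4 messages still in flight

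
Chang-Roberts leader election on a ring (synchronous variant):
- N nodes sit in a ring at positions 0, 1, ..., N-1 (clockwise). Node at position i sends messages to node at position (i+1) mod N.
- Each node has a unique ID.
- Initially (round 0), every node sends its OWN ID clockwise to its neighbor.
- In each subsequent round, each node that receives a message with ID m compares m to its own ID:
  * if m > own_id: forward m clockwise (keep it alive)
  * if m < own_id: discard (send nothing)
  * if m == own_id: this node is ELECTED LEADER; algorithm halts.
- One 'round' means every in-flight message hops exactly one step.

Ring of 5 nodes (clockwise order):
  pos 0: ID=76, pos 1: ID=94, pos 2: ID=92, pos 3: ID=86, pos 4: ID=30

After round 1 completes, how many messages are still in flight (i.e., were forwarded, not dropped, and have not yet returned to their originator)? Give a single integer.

Answer: 3

Derivation:
Round 1: pos1(id94) recv 76: drop; pos2(id92) recv 94: fwd; pos3(id86) recv 92: fwd; pos4(id30) recv 86: fwd; pos0(id76) recv 30: drop
After round 1: 3 messages still in flight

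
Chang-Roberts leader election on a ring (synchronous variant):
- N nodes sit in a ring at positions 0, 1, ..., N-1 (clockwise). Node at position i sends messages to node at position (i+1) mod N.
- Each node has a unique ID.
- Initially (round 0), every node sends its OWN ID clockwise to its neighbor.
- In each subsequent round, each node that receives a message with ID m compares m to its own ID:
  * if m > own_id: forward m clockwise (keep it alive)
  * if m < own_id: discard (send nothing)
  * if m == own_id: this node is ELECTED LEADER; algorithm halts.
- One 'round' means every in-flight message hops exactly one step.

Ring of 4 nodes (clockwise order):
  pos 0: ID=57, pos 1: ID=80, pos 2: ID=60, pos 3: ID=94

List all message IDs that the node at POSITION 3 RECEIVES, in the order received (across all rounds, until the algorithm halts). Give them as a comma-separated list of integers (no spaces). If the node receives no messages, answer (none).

Answer: 60,80,94

Derivation:
Round 1: pos1(id80) recv 57: drop; pos2(id60) recv 80: fwd; pos3(id94) recv 60: drop; pos0(id57) recv 94: fwd
Round 2: pos3(id94) recv 80: drop; pos1(id80) recv 94: fwd
Round 3: pos2(id60) recv 94: fwd
Round 4: pos3(id94) recv 94: ELECTED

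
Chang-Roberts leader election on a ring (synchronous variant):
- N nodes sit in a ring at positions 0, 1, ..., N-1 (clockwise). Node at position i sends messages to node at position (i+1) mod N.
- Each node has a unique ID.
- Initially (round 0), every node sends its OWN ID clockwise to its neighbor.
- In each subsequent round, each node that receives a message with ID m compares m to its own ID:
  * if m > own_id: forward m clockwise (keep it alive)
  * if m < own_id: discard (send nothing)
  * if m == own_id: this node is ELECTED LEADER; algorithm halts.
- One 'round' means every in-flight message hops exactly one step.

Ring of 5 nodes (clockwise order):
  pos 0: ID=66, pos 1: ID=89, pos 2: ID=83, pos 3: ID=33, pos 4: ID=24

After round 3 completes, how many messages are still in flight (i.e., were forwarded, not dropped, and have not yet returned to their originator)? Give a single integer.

Answer: 2

Derivation:
Round 1: pos1(id89) recv 66: drop; pos2(id83) recv 89: fwd; pos3(id33) recv 83: fwd; pos4(id24) recv 33: fwd; pos0(id66) recv 24: drop
Round 2: pos3(id33) recv 89: fwd; pos4(id24) recv 83: fwd; pos0(id66) recv 33: drop
Round 3: pos4(id24) recv 89: fwd; pos0(id66) recv 83: fwd
After round 3: 2 messages still in flight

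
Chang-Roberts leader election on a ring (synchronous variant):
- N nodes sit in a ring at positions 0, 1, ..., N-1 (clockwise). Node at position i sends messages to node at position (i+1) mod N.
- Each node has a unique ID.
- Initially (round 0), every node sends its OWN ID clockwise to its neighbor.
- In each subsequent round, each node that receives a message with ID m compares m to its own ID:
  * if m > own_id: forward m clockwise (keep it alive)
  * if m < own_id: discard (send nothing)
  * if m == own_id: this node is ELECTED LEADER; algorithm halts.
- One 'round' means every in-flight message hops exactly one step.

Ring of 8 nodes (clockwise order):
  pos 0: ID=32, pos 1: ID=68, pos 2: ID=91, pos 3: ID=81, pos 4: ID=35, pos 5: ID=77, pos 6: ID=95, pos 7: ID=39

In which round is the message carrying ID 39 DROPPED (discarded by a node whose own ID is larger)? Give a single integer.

Round 1: pos1(id68) recv 32: drop; pos2(id91) recv 68: drop; pos3(id81) recv 91: fwd; pos4(id35) recv 81: fwd; pos5(id77) recv 35: drop; pos6(id95) recv 77: drop; pos7(id39) recv 95: fwd; pos0(id32) recv 39: fwd
Round 2: pos4(id35) recv 91: fwd; pos5(id77) recv 81: fwd; pos0(id32) recv 95: fwd; pos1(id68) recv 39: drop
Round 3: pos5(id77) recv 91: fwd; pos6(id95) recv 81: drop; pos1(id68) recv 95: fwd
Round 4: pos6(id95) recv 91: drop; pos2(id91) recv 95: fwd
Round 5: pos3(id81) recv 95: fwd
Round 6: pos4(id35) recv 95: fwd
Round 7: pos5(id77) recv 95: fwd
Round 8: pos6(id95) recv 95: ELECTED
Message ID 39 originates at pos 7; dropped at pos 1 in round 2

Answer: 2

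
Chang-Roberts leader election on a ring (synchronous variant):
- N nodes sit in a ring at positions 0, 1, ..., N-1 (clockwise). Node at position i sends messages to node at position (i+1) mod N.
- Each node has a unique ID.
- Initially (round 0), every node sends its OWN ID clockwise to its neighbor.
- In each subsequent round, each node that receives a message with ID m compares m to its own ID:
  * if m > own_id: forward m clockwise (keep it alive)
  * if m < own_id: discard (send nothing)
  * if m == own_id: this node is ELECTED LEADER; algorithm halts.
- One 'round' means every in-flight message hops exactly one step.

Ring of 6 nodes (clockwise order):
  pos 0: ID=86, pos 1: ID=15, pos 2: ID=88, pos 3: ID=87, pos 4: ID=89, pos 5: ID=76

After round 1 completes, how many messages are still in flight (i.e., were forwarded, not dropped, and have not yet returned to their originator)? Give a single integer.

Round 1: pos1(id15) recv 86: fwd; pos2(id88) recv 15: drop; pos3(id87) recv 88: fwd; pos4(id89) recv 87: drop; pos5(id76) recv 89: fwd; pos0(id86) recv 76: drop
After round 1: 3 messages still in flight

Answer: 3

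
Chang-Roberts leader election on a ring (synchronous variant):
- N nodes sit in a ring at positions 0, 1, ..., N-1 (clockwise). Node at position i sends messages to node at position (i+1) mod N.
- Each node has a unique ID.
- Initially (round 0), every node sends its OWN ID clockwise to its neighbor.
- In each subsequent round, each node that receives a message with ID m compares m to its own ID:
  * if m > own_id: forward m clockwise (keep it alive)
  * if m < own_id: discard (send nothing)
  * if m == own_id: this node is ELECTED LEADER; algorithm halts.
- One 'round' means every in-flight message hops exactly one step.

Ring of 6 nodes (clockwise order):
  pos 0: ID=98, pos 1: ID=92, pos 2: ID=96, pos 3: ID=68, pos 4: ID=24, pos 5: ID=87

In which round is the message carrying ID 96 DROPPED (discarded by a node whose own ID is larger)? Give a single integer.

Answer: 4

Derivation:
Round 1: pos1(id92) recv 98: fwd; pos2(id96) recv 92: drop; pos3(id68) recv 96: fwd; pos4(id24) recv 68: fwd; pos5(id87) recv 24: drop; pos0(id98) recv 87: drop
Round 2: pos2(id96) recv 98: fwd; pos4(id24) recv 96: fwd; pos5(id87) recv 68: drop
Round 3: pos3(id68) recv 98: fwd; pos5(id87) recv 96: fwd
Round 4: pos4(id24) recv 98: fwd; pos0(id98) recv 96: drop
Round 5: pos5(id87) recv 98: fwd
Round 6: pos0(id98) recv 98: ELECTED
Message ID 96 originates at pos 2; dropped at pos 0 in round 4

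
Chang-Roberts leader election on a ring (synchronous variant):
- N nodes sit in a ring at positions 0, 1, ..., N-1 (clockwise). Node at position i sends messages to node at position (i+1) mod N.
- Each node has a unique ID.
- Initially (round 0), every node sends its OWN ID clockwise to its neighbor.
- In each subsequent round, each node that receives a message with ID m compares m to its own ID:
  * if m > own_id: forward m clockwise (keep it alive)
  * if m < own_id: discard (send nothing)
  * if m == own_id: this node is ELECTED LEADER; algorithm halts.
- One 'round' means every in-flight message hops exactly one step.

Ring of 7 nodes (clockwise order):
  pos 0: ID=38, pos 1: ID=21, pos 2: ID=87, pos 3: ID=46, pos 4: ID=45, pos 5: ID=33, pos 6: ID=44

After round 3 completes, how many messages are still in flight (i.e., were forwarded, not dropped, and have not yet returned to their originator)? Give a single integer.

Round 1: pos1(id21) recv 38: fwd; pos2(id87) recv 21: drop; pos3(id46) recv 87: fwd; pos4(id45) recv 46: fwd; pos5(id33) recv 45: fwd; pos6(id44) recv 33: drop; pos0(id38) recv 44: fwd
Round 2: pos2(id87) recv 38: drop; pos4(id45) recv 87: fwd; pos5(id33) recv 46: fwd; pos6(id44) recv 45: fwd; pos1(id21) recv 44: fwd
Round 3: pos5(id33) recv 87: fwd; pos6(id44) recv 46: fwd; pos0(id38) recv 45: fwd; pos2(id87) recv 44: drop
After round 3: 3 messages still in flight

Answer: 3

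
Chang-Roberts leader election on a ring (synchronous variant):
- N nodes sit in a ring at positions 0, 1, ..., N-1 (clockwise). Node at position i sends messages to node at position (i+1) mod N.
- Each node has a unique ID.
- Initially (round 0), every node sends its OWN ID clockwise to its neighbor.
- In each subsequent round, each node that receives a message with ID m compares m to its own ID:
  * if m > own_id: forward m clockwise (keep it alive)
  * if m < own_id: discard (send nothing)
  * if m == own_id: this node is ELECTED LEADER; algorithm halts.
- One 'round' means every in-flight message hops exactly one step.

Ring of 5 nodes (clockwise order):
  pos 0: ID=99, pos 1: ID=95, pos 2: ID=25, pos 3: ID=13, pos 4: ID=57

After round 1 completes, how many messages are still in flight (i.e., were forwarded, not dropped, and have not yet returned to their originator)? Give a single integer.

Round 1: pos1(id95) recv 99: fwd; pos2(id25) recv 95: fwd; pos3(id13) recv 25: fwd; pos4(id57) recv 13: drop; pos0(id99) recv 57: drop
After round 1: 3 messages still in flight

Answer: 3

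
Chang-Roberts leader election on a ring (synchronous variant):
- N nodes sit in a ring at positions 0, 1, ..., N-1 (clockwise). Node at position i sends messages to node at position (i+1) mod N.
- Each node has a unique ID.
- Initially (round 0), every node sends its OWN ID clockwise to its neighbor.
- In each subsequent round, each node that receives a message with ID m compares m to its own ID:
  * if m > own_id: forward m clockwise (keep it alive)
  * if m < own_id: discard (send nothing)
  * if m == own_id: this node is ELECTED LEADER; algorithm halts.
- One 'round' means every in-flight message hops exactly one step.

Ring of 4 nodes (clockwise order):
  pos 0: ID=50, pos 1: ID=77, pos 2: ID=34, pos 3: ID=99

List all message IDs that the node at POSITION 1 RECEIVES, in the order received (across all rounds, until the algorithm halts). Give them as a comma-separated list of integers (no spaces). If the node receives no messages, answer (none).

Round 1: pos1(id77) recv 50: drop; pos2(id34) recv 77: fwd; pos3(id99) recv 34: drop; pos0(id50) recv 99: fwd
Round 2: pos3(id99) recv 77: drop; pos1(id77) recv 99: fwd
Round 3: pos2(id34) recv 99: fwd
Round 4: pos3(id99) recv 99: ELECTED

Answer: 50,99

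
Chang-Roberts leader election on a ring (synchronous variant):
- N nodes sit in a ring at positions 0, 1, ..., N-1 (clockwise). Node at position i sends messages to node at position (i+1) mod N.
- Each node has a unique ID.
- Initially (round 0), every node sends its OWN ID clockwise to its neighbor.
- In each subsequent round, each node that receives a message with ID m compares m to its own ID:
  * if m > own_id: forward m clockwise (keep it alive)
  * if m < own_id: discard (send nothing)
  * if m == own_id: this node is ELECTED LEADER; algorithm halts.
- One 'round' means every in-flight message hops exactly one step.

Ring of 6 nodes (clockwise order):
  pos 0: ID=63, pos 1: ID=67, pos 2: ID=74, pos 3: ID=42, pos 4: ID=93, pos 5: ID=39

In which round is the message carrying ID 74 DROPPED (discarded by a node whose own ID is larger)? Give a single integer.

Answer: 2

Derivation:
Round 1: pos1(id67) recv 63: drop; pos2(id74) recv 67: drop; pos3(id42) recv 74: fwd; pos4(id93) recv 42: drop; pos5(id39) recv 93: fwd; pos0(id63) recv 39: drop
Round 2: pos4(id93) recv 74: drop; pos0(id63) recv 93: fwd
Round 3: pos1(id67) recv 93: fwd
Round 4: pos2(id74) recv 93: fwd
Round 5: pos3(id42) recv 93: fwd
Round 6: pos4(id93) recv 93: ELECTED
Message ID 74 originates at pos 2; dropped at pos 4 in round 2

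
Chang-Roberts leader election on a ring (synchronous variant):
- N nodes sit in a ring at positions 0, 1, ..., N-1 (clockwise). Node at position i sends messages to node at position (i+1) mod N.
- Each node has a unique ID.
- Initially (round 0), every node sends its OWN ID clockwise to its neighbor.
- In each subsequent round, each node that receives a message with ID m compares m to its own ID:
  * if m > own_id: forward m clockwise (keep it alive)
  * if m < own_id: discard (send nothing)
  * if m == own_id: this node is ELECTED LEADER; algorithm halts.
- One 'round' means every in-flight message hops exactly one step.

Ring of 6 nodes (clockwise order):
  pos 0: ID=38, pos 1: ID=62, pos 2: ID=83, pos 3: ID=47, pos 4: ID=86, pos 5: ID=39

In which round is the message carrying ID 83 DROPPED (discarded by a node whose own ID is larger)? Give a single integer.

Round 1: pos1(id62) recv 38: drop; pos2(id83) recv 62: drop; pos3(id47) recv 83: fwd; pos4(id86) recv 47: drop; pos5(id39) recv 86: fwd; pos0(id38) recv 39: fwd
Round 2: pos4(id86) recv 83: drop; pos0(id38) recv 86: fwd; pos1(id62) recv 39: drop
Round 3: pos1(id62) recv 86: fwd
Round 4: pos2(id83) recv 86: fwd
Round 5: pos3(id47) recv 86: fwd
Round 6: pos4(id86) recv 86: ELECTED
Message ID 83 originates at pos 2; dropped at pos 4 in round 2

Answer: 2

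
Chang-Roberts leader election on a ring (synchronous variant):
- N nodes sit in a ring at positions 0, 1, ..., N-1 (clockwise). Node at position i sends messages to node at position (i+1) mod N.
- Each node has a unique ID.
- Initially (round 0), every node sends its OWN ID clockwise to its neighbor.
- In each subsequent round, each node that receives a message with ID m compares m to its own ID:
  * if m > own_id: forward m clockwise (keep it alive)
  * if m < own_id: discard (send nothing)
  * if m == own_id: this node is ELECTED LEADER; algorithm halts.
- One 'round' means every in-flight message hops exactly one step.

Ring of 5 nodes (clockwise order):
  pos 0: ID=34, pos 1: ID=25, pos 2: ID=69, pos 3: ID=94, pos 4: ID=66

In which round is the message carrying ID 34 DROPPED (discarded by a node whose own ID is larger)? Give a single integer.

Answer: 2

Derivation:
Round 1: pos1(id25) recv 34: fwd; pos2(id69) recv 25: drop; pos3(id94) recv 69: drop; pos4(id66) recv 94: fwd; pos0(id34) recv 66: fwd
Round 2: pos2(id69) recv 34: drop; pos0(id34) recv 94: fwd; pos1(id25) recv 66: fwd
Round 3: pos1(id25) recv 94: fwd; pos2(id69) recv 66: drop
Round 4: pos2(id69) recv 94: fwd
Round 5: pos3(id94) recv 94: ELECTED
Message ID 34 originates at pos 0; dropped at pos 2 in round 2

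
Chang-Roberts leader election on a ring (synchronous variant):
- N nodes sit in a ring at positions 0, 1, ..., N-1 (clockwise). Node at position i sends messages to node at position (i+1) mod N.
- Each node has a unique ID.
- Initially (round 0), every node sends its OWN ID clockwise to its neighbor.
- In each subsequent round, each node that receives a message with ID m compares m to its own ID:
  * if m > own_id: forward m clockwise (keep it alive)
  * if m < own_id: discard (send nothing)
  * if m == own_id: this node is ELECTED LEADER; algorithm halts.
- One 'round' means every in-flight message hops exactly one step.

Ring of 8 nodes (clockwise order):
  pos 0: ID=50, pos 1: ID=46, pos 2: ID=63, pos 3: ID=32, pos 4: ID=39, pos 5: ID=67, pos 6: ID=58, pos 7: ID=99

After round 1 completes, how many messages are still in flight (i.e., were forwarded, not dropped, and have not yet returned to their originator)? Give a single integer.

Answer: 4

Derivation:
Round 1: pos1(id46) recv 50: fwd; pos2(id63) recv 46: drop; pos3(id32) recv 63: fwd; pos4(id39) recv 32: drop; pos5(id67) recv 39: drop; pos6(id58) recv 67: fwd; pos7(id99) recv 58: drop; pos0(id50) recv 99: fwd
After round 1: 4 messages still in flight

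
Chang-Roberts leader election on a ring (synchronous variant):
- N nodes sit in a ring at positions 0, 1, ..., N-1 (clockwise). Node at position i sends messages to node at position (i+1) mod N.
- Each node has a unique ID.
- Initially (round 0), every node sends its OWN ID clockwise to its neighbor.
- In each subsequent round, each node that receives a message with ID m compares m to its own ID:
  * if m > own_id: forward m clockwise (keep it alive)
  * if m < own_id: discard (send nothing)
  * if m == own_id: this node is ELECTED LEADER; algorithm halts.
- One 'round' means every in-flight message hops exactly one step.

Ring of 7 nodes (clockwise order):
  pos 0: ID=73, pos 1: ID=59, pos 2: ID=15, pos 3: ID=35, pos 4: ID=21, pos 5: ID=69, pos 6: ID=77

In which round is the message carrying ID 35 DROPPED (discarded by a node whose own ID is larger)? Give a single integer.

Answer: 2

Derivation:
Round 1: pos1(id59) recv 73: fwd; pos2(id15) recv 59: fwd; pos3(id35) recv 15: drop; pos4(id21) recv 35: fwd; pos5(id69) recv 21: drop; pos6(id77) recv 69: drop; pos0(id73) recv 77: fwd
Round 2: pos2(id15) recv 73: fwd; pos3(id35) recv 59: fwd; pos5(id69) recv 35: drop; pos1(id59) recv 77: fwd
Round 3: pos3(id35) recv 73: fwd; pos4(id21) recv 59: fwd; pos2(id15) recv 77: fwd
Round 4: pos4(id21) recv 73: fwd; pos5(id69) recv 59: drop; pos3(id35) recv 77: fwd
Round 5: pos5(id69) recv 73: fwd; pos4(id21) recv 77: fwd
Round 6: pos6(id77) recv 73: drop; pos5(id69) recv 77: fwd
Round 7: pos6(id77) recv 77: ELECTED
Message ID 35 originates at pos 3; dropped at pos 5 in round 2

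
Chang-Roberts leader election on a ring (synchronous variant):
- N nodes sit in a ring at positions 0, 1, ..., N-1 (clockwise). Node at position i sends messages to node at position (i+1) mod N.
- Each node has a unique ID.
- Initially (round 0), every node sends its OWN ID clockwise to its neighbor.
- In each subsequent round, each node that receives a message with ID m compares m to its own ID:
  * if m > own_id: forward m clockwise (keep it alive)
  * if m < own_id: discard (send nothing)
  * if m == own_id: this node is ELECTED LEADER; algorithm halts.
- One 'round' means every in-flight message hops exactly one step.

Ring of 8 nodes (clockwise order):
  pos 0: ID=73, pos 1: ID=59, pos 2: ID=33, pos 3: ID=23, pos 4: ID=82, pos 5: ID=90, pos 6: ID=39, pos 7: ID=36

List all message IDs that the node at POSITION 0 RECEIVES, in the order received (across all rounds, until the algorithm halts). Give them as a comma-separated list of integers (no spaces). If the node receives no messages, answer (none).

Answer: 36,39,90

Derivation:
Round 1: pos1(id59) recv 73: fwd; pos2(id33) recv 59: fwd; pos3(id23) recv 33: fwd; pos4(id82) recv 23: drop; pos5(id90) recv 82: drop; pos6(id39) recv 90: fwd; pos7(id36) recv 39: fwd; pos0(id73) recv 36: drop
Round 2: pos2(id33) recv 73: fwd; pos3(id23) recv 59: fwd; pos4(id82) recv 33: drop; pos7(id36) recv 90: fwd; pos0(id73) recv 39: drop
Round 3: pos3(id23) recv 73: fwd; pos4(id82) recv 59: drop; pos0(id73) recv 90: fwd
Round 4: pos4(id82) recv 73: drop; pos1(id59) recv 90: fwd
Round 5: pos2(id33) recv 90: fwd
Round 6: pos3(id23) recv 90: fwd
Round 7: pos4(id82) recv 90: fwd
Round 8: pos5(id90) recv 90: ELECTED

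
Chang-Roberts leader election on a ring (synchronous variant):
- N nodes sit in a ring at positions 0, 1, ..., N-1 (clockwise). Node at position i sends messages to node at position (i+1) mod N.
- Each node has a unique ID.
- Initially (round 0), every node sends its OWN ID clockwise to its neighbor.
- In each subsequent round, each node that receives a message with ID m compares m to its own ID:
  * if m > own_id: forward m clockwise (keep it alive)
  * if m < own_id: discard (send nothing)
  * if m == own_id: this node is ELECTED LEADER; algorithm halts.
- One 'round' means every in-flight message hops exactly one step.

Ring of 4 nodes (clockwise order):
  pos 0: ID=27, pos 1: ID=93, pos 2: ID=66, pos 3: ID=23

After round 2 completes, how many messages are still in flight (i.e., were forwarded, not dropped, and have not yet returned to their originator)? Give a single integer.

Round 1: pos1(id93) recv 27: drop; pos2(id66) recv 93: fwd; pos3(id23) recv 66: fwd; pos0(id27) recv 23: drop
Round 2: pos3(id23) recv 93: fwd; pos0(id27) recv 66: fwd
After round 2: 2 messages still in flight

Answer: 2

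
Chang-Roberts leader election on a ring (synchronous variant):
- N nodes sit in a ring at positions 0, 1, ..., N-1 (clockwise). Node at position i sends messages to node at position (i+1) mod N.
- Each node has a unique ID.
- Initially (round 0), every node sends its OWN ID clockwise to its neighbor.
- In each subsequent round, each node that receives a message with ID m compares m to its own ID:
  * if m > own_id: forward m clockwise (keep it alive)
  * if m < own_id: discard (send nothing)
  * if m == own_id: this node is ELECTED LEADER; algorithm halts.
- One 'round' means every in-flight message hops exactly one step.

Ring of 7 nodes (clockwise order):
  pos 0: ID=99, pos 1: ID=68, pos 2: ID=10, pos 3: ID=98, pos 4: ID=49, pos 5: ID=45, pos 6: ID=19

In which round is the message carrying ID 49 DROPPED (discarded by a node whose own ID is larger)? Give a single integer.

Answer: 3

Derivation:
Round 1: pos1(id68) recv 99: fwd; pos2(id10) recv 68: fwd; pos3(id98) recv 10: drop; pos4(id49) recv 98: fwd; pos5(id45) recv 49: fwd; pos6(id19) recv 45: fwd; pos0(id99) recv 19: drop
Round 2: pos2(id10) recv 99: fwd; pos3(id98) recv 68: drop; pos5(id45) recv 98: fwd; pos6(id19) recv 49: fwd; pos0(id99) recv 45: drop
Round 3: pos3(id98) recv 99: fwd; pos6(id19) recv 98: fwd; pos0(id99) recv 49: drop
Round 4: pos4(id49) recv 99: fwd; pos0(id99) recv 98: drop
Round 5: pos5(id45) recv 99: fwd
Round 6: pos6(id19) recv 99: fwd
Round 7: pos0(id99) recv 99: ELECTED
Message ID 49 originates at pos 4; dropped at pos 0 in round 3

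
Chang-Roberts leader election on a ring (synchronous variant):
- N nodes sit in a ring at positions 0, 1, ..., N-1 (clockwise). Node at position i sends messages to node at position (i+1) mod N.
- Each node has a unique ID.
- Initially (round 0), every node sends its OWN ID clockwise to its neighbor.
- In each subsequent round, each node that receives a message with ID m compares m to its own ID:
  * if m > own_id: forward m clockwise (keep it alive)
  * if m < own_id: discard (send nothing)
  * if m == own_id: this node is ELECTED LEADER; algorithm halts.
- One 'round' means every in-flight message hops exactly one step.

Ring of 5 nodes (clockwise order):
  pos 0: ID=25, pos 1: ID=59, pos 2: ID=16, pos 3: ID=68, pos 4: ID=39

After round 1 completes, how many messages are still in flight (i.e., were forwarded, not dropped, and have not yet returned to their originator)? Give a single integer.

Answer: 3

Derivation:
Round 1: pos1(id59) recv 25: drop; pos2(id16) recv 59: fwd; pos3(id68) recv 16: drop; pos4(id39) recv 68: fwd; pos0(id25) recv 39: fwd
After round 1: 3 messages still in flight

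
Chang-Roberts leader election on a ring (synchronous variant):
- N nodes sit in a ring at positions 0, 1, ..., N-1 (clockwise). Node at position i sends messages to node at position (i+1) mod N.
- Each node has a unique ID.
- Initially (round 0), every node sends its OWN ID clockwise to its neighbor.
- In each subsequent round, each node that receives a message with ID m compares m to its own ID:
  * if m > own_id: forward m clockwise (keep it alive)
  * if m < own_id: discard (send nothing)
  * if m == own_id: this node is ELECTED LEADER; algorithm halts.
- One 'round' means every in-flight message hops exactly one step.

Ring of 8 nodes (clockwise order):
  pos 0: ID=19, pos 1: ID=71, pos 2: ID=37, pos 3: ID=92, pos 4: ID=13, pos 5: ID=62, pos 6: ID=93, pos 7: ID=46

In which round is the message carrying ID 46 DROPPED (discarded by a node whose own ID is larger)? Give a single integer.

Answer: 2

Derivation:
Round 1: pos1(id71) recv 19: drop; pos2(id37) recv 71: fwd; pos3(id92) recv 37: drop; pos4(id13) recv 92: fwd; pos5(id62) recv 13: drop; pos6(id93) recv 62: drop; pos7(id46) recv 93: fwd; pos0(id19) recv 46: fwd
Round 2: pos3(id92) recv 71: drop; pos5(id62) recv 92: fwd; pos0(id19) recv 93: fwd; pos1(id71) recv 46: drop
Round 3: pos6(id93) recv 92: drop; pos1(id71) recv 93: fwd
Round 4: pos2(id37) recv 93: fwd
Round 5: pos3(id92) recv 93: fwd
Round 6: pos4(id13) recv 93: fwd
Round 7: pos5(id62) recv 93: fwd
Round 8: pos6(id93) recv 93: ELECTED
Message ID 46 originates at pos 7; dropped at pos 1 in round 2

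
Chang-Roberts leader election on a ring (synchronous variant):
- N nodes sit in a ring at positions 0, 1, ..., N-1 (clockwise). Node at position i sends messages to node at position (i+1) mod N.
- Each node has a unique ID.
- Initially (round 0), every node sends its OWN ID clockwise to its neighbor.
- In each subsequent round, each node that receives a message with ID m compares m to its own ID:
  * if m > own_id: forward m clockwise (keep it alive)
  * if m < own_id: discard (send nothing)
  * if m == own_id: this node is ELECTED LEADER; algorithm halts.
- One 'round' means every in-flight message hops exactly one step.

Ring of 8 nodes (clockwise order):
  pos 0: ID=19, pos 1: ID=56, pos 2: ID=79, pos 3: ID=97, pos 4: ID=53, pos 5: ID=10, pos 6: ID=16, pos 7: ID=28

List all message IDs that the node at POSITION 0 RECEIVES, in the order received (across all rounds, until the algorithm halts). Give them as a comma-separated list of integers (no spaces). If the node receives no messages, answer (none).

Answer: 28,53,97

Derivation:
Round 1: pos1(id56) recv 19: drop; pos2(id79) recv 56: drop; pos3(id97) recv 79: drop; pos4(id53) recv 97: fwd; pos5(id10) recv 53: fwd; pos6(id16) recv 10: drop; pos7(id28) recv 16: drop; pos0(id19) recv 28: fwd
Round 2: pos5(id10) recv 97: fwd; pos6(id16) recv 53: fwd; pos1(id56) recv 28: drop
Round 3: pos6(id16) recv 97: fwd; pos7(id28) recv 53: fwd
Round 4: pos7(id28) recv 97: fwd; pos0(id19) recv 53: fwd
Round 5: pos0(id19) recv 97: fwd; pos1(id56) recv 53: drop
Round 6: pos1(id56) recv 97: fwd
Round 7: pos2(id79) recv 97: fwd
Round 8: pos3(id97) recv 97: ELECTED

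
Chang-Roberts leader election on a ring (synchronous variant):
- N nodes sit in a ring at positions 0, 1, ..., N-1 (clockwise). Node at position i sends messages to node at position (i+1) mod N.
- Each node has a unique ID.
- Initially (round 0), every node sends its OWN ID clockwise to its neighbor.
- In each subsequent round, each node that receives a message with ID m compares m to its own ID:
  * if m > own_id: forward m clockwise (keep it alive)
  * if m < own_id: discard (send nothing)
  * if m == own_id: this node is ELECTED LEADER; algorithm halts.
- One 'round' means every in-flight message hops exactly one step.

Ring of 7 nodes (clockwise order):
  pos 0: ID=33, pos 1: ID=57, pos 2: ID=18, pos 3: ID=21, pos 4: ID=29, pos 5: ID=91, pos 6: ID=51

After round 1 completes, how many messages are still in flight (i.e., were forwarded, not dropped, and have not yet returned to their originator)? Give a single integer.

Round 1: pos1(id57) recv 33: drop; pos2(id18) recv 57: fwd; pos3(id21) recv 18: drop; pos4(id29) recv 21: drop; pos5(id91) recv 29: drop; pos6(id51) recv 91: fwd; pos0(id33) recv 51: fwd
After round 1: 3 messages still in flight

Answer: 3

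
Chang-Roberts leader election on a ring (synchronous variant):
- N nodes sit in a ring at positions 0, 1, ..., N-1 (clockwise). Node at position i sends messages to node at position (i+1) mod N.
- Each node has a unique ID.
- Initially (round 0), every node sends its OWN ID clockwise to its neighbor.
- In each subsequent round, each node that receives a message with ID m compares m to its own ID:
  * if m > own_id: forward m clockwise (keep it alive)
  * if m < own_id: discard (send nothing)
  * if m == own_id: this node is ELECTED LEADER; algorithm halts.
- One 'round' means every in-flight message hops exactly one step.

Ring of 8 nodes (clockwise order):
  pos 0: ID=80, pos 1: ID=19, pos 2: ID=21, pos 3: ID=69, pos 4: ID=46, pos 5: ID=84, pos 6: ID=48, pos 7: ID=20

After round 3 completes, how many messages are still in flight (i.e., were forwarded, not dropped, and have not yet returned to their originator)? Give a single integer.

Round 1: pos1(id19) recv 80: fwd; pos2(id21) recv 19: drop; pos3(id69) recv 21: drop; pos4(id46) recv 69: fwd; pos5(id84) recv 46: drop; pos6(id48) recv 84: fwd; pos7(id20) recv 48: fwd; pos0(id80) recv 20: drop
Round 2: pos2(id21) recv 80: fwd; pos5(id84) recv 69: drop; pos7(id20) recv 84: fwd; pos0(id80) recv 48: drop
Round 3: pos3(id69) recv 80: fwd; pos0(id80) recv 84: fwd
After round 3: 2 messages still in flight

Answer: 2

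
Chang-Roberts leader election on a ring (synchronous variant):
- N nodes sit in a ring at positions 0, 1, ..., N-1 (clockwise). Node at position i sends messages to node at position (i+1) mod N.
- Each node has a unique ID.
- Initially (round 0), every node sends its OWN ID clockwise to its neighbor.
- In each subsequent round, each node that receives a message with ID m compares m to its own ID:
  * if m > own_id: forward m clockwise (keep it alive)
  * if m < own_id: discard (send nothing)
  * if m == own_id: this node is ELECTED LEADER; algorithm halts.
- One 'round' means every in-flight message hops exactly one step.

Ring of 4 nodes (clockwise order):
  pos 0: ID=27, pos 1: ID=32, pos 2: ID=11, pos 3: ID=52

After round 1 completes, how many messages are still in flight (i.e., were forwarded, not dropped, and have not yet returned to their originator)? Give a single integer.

Answer: 2

Derivation:
Round 1: pos1(id32) recv 27: drop; pos2(id11) recv 32: fwd; pos3(id52) recv 11: drop; pos0(id27) recv 52: fwd
After round 1: 2 messages still in flight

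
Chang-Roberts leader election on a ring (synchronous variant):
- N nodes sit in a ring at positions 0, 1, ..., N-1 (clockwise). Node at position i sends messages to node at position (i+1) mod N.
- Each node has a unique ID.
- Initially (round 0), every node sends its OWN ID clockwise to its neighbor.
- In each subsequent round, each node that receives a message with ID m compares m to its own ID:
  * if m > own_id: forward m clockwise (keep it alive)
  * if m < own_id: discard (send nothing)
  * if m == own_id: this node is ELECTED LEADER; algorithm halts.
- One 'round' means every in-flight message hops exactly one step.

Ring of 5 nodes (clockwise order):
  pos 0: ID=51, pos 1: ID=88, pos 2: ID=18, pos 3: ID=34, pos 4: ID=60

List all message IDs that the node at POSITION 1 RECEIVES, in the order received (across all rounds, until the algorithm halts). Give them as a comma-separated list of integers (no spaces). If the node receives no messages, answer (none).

Round 1: pos1(id88) recv 51: drop; pos2(id18) recv 88: fwd; pos3(id34) recv 18: drop; pos4(id60) recv 34: drop; pos0(id51) recv 60: fwd
Round 2: pos3(id34) recv 88: fwd; pos1(id88) recv 60: drop
Round 3: pos4(id60) recv 88: fwd
Round 4: pos0(id51) recv 88: fwd
Round 5: pos1(id88) recv 88: ELECTED

Answer: 51,60,88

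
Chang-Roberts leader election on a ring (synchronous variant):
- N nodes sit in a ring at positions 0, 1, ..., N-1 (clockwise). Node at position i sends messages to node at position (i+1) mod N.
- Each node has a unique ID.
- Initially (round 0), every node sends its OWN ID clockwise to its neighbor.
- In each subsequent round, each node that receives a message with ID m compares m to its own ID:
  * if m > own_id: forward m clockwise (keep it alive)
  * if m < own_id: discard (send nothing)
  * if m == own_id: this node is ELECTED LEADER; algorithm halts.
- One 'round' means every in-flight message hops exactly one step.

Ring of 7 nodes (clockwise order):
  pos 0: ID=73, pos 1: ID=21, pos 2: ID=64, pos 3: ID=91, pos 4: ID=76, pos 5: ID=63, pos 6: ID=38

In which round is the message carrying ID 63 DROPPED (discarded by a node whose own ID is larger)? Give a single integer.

Answer: 2

Derivation:
Round 1: pos1(id21) recv 73: fwd; pos2(id64) recv 21: drop; pos3(id91) recv 64: drop; pos4(id76) recv 91: fwd; pos5(id63) recv 76: fwd; pos6(id38) recv 63: fwd; pos0(id73) recv 38: drop
Round 2: pos2(id64) recv 73: fwd; pos5(id63) recv 91: fwd; pos6(id38) recv 76: fwd; pos0(id73) recv 63: drop
Round 3: pos3(id91) recv 73: drop; pos6(id38) recv 91: fwd; pos0(id73) recv 76: fwd
Round 4: pos0(id73) recv 91: fwd; pos1(id21) recv 76: fwd
Round 5: pos1(id21) recv 91: fwd; pos2(id64) recv 76: fwd
Round 6: pos2(id64) recv 91: fwd; pos3(id91) recv 76: drop
Round 7: pos3(id91) recv 91: ELECTED
Message ID 63 originates at pos 5; dropped at pos 0 in round 2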